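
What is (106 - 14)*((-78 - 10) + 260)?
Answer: 15824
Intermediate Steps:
(106 - 14)*((-78 - 10) + 260) = 92*(-88 + 260) = 92*172 = 15824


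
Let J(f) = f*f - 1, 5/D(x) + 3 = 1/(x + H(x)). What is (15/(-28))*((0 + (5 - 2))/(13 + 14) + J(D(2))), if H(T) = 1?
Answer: -7565/5376 ≈ -1.4072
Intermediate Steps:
D(x) = 5/(-3 + 1/(1 + x)) (D(x) = 5/(-3 + 1/(x + 1)) = 5/(-3 + 1/(1 + x)))
J(f) = -1 + f² (J(f) = f² - 1 = -1 + f²)
(15/(-28))*((0 + (5 - 2))/(13 + 14) + J(D(2))) = (15/(-28))*((0 + (5 - 2))/(13 + 14) + (-1 + (5*(-1 - 1*2)/(2 + 3*2))²)) = (15*(-1/28))*((0 + 3)/27 + (-1 + (5*(-1 - 2)/(2 + 6))²)) = -15*(3*(1/27) + (-1 + (5*(-3)/8)²))/28 = -15*(⅑ + (-1 + (5*(⅛)*(-3))²))/28 = -15*(⅑ + (-1 + (-15/8)²))/28 = -15*(⅑ + (-1 + 225/64))/28 = -15*(⅑ + 161/64)/28 = -15/28*1513/576 = -7565/5376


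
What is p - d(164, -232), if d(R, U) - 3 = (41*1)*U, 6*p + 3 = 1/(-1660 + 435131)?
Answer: 12364977011/1300413 ≈ 9508.5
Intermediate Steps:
p = -650206/1300413 (p = -½ + 1/(6*(-1660 + 435131)) = -½ + (⅙)/433471 = -½ + (⅙)*(1/433471) = -½ + 1/2600826 = -650206/1300413 ≈ -0.50000)
d(R, U) = 3 + 41*U (d(R, U) = 3 + (41*1)*U = 3 + 41*U)
p - d(164, -232) = -650206/1300413 - (3 + 41*(-232)) = -650206/1300413 - (3 - 9512) = -650206/1300413 - 1*(-9509) = -650206/1300413 + 9509 = 12364977011/1300413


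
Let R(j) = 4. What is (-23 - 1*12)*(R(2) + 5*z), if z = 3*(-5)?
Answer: 2485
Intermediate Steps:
z = -15
(-23 - 1*12)*(R(2) + 5*z) = (-23 - 1*12)*(4 + 5*(-15)) = (-23 - 12)*(4 - 75) = -35*(-71) = 2485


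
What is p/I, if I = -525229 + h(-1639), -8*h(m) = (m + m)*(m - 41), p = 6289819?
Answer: -6289819/1213609 ≈ -5.1827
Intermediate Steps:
h(m) = -m*(-41 + m)/4 (h(m) = -(m + m)*(m - 41)/8 = -2*m*(-41 + m)/8 = -m*(-41 + m)/4)
I = -1213609 (I = -525229 + (1/4)*(-1639)*(41 - 1*(-1639)) = -525229 + (1/4)*(-1639)*(41 + 1639) = -525229 + (1/4)*(-1639)*1680 = -525229 - 688380 = -1213609)
p/I = 6289819/(-1213609) = 6289819*(-1/1213609) = -6289819/1213609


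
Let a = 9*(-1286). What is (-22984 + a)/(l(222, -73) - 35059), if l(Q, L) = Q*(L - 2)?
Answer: 34558/51709 ≈ 0.66832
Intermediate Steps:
a = -11574
l(Q, L) = Q*(-2 + L)
(-22984 + a)/(l(222, -73) - 35059) = (-22984 - 11574)/(222*(-2 - 73) - 35059) = -34558/(222*(-75) - 35059) = -34558/(-16650 - 35059) = -34558/(-51709) = -34558*(-1/51709) = 34558/51709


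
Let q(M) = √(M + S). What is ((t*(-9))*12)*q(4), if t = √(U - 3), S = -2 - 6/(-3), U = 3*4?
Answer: -648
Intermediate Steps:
U = 12
S = 0 (S = -2 - 6*(-1)/3 = -2 - 1*(-2) = -2 + 2 = 0)
t = 3 (t = √(12 - 3) = √9 = 3)
q(M) = √M (q(M) = √(M + 0) = √M)
((t*(-9))*12)*q(4) = ((3*(-9))*12)*√4 = -27*12*2 = -324*2 = -648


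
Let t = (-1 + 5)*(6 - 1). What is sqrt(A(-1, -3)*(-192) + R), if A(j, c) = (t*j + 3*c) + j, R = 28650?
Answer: sqrt(34410) ≈ 185.50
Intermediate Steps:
t = 20 (t = 4*5 = 20)
A(j, c) = 3*c + 21*j (A(j, c) = (20*j + 3*c) + j = (3*c + 20*j) + j = 3*c + 21*j)
sqrt(A(-1, -3)*(-192) + R) = sqrt((3*(-3) + 21*(-1))*(-192) + 28650) = sqrt((-9 - 21)*(-192) + 28650) = sqrt(-30*(-192) + 28650) = sqrt(5760 + 28650) = sqrt(34410)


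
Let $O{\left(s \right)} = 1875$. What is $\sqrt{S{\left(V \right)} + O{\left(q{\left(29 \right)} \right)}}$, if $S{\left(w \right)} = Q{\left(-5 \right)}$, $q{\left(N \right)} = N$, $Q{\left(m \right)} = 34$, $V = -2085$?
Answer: $\sqrt{1909} \approx 43.692$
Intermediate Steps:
$S{\left(w \right)} = 34$
$\sqrt{S{\left(V \right)} + O{\left(q{\left(29 \right)} \right)}} = \sqrt{34 + 1875} = \sqrt{1909}$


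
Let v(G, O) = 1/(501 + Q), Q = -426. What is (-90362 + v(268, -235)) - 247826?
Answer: -25364099/75 ≈ -3.3819e+5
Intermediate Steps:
v(G, O) = 1/75 (v(G, O) = 1/(501 - 426) = 1/75)
(-90362 + v(268, -235)) - 247826 = (-90362 + 1/75) - 247826 = -6777149/75 - 247826 = -25364099/75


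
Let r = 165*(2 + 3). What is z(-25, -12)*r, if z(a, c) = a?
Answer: -20625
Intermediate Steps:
r = 825 (r = 165*5 = 825)
z(-25, -12)*r = -25*825 = -20625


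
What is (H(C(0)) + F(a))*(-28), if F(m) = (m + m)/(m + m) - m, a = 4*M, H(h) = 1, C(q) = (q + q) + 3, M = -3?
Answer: -392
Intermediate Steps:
C(q) = 3 + 2*q (C(q) = 2*q + 3 = 3 + 2*q)
a = -12 (a = 4*(-3) = -12)
F(m) = 1 - m (F(m) = (2*m)/((2*m)) - m = (2*m)*(1/(2*m)) - m = 1 - m)
(H(C(0)) + F(a))*(-28) = (1 + (1 - 1*(-12)))*(-28) = (1 + (1 + 12))*(-28) = (1 + 13)*(-28) = 14*(-28) = -392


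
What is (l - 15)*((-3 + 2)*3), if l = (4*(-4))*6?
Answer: 333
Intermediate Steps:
l = -96 (l = -16*6 = -96)
(l - 15)*((-3 + 2)*3) = (-96 - 15)*((-3 + 2)*3) = -(-111)*3 = -111*(-3) = 333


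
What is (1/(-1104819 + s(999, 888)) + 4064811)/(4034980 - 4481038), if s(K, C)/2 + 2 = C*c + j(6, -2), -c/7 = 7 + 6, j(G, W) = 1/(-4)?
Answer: -10295674420867/1129810940982 ≈ -9.1127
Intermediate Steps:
j(G, W) = -1/4
c = -91 (c = -7*(7 + 6) = -7*13 = -91)
s(K, C) = -9/2 - 182*C (s(K, C) = -4 + 2*(C*(-91) - 1/4) = -4 + 2*(-91*C - 1/4) = -4 + 2*(-1/4 - 91*C) = -4 + (-1/2 - 182*C) = -9/2 - 182*C)
(1/(-1104819 + s(999, 888)) + 4064811)/(4034980 - 4481038) = (1/(-1104819 + (-9/2 - 182*888)) + 4064811)/(4034980 - 4481038) = (1/(-1104819 + (-9/2 - 161616)) + 4064811)/(-446058) = (1/(-1104819 - 323241/2) + 4064811)*(-1/446058) = (1/(-2532879/2) + 4064811)*(-1/446058) = (-2/2532879 + 4064811)*(-1/446058) = (10295674420867/2532879)*(-1/446058) = -10295674420867/1129810940982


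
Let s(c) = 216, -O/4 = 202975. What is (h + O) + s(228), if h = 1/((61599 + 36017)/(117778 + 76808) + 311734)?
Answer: -24618038765523787/30329584870 ≈ -8.1168e+5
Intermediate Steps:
O = -811900 (O = -4*202975 = -811900)
h = 97293/30329584870 (h = 1/(97616/194586 + 311734) = 1/(97616*(1/194586) + 311734) = 1/(48808/97293 + 311734) = 1/(30329584870/97293) = 97293/30329584870 ≈ 3.2079e-6)
(h + O) + s(228) = (97293/30329584870 - 811900) + 216 = -24624589955855707/30329584870 + 216 = -24618038765523787/30329584870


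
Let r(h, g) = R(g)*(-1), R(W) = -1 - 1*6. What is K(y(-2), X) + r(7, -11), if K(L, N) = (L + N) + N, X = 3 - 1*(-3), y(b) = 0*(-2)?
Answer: 19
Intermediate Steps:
y(b) = 0
R(W) = -7 (R(W) = -1 - 6 = -7)
r(h, g) = 7 (r(h, g) = -7*(-1) = 7)
X = 6 (X = 3 + 3 = 6)
K(L, N) = L + 2*N
K(y(-2), X) + r(7, -11) = (0 + 2*6) + 7 = (0 + 12) + 7 = 12 + 7 = 19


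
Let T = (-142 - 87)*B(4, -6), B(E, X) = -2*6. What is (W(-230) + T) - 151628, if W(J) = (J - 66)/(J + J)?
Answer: -17121126/115 ≈ -1.4888e+5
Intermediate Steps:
W(J) = (-66 + J)/(2*J) (W(J) = (-66 + J)/((2*J)) = (-66 + J)*(1/(2*J)) = (-66 + J)/(2*J))
B(E, X) = -12
T = 2748 (T = (-142 - 87)*(-12) = -229*(-12) = 2748)
(W(-230) + T) - 151628 = ((½)*(-66 - 230)/(-230) + 2748) - 151628 = ((½)*(-1/230)*(-296) + 2748) - 151628 = (74/115 + 2748) - 151628 = 316094/115 - 151628 = -17121126/115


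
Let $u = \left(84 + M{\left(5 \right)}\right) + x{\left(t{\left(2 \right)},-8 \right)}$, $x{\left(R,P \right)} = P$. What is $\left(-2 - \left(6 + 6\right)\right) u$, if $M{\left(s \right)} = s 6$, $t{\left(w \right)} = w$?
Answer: $-1484$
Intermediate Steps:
$M{\left(s \right)} = 6 s$
$u = 106$ ($u = \left(84 + 6 \cdot 5\right) - 8 = \left(84 + 30\right) - 8 = 114 - 8 = 106$)
$\left(-2 - \left(6 + 6\right)\right) u = \left(-2 - \left(6 + 6\right)\right) 106 = \left(-2 - 12\right) 106 = \left(-14\right) 106 = -1484$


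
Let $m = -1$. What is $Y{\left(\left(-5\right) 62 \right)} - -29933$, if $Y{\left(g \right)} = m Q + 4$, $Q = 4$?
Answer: $29933$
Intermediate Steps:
$Y{\left(g \right)} = 0$ ($Y{\left(g \right)} = \left(-1\right) 4 + 4 = -4 + 4 = 0$)
$Y{\left(\left(-5\right) 62 \right)} - -29933 = 0 - -29933 = 0 + 29933 = 29933$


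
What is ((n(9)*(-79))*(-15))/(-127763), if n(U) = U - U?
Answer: 0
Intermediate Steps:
n(U) = 0
((n(9)*(-79))*(-15))/(-127763) = ((0*(-79))*(-15))/(-127763) = (0*(-15))*(-1/127763) = 0*(-1/127763) = 0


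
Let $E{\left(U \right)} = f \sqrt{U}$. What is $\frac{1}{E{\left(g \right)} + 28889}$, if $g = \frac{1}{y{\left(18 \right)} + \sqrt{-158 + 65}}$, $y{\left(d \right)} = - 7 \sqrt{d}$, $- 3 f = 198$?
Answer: $\frac{65}{1877785 - 22 \sqrt{39} \sqrt{- 21 \sqrt{2} - i \sqrt{93}}} \approx 3.4617 \cdot 10^{-5} - 1.398 \cdot 10^{-8} i$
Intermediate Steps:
$f = -66$ ($f = \left(- \frac{1}{3}\right) 198 = -66$)
$g = \frac{1}{- 21 \sqrt{2} + i \sqrt{93}}$ ($g = \frac{1}{- 7 \sqrt{18} + \sqrt{-158 + 65}} = \frac{1}{- 7 \cdot 3 \sqrt{2} + \sqrt{-93}} = \frac{1}{- 21 \sqrt{2} + i \sqrt{93}} \approx -0.03046 - 0.0098909 i$)
$E{\left(U \right)} = - 66 \sqrt{U}$
$\frac{1}{E{\left(g \right)} + 28889} = \frac{1}{- 66 \sqrt{- \frac{7 \sqrt{2}}{325} - \frac{i \sqrt{93}}{975}} + 28889} = \frac{1}{28889 - 66 \sqrt{- \frac{7 \sqrt{2}}{325} - \frac{i \sqrt{93}}{975}}}$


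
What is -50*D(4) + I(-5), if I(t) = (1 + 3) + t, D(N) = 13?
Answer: -651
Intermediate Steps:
I(t) = 4 + t
-50*D(4) + I(-5) = -50*13 + (4 - 5) = -650 - 1 = -651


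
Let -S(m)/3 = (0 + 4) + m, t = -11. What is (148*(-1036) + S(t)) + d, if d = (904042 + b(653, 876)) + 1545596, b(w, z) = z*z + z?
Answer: 3064583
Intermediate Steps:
S(m) = -12 - 3*m (S(m) = -3*((0 + 4) + m) = -3*(4 + m) = -12 - 3*m)
b(w, z) = z + z**2 (b(w, z) = z**2 + z = z + z**2)
d = 3217890 (d = (904042 + 876*(1 + 876)) + 1545596 = (904042 + 876*877) + 1545596 = (904042 + 768252) + 1545596 = 1672294 + 1545596 = 3217890)
(148*(-1036) + S(t)) + d = (148*(-1036) + (-12 - 3*(-11))) + 3217890 = (-153328 + (-12 + 33)) + 3217890 = (-153328 + 21) + 3217890 = -153307 + 3217890 = 3064583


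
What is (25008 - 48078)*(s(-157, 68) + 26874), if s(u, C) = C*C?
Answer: -726658860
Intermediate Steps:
s(u, C) = C²
(25008 - 48078)*(s(-157, 68) + 26874) = (25008 - 48078)*(68² + 26874) = -23070*(4624 + 26874) = -23070*31498 = -726658860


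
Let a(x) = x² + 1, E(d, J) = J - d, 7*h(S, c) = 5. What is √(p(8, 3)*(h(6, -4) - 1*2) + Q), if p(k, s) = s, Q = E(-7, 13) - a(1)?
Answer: 3*√77/7 ≈ 3.7607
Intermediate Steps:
h(S, c) = 5/7 (h(S, c) = (⅐)*5 = 5/7)
a(x) = 1 + x²
Q = 18 (Q = (13 - 1*(-7)) - (1 + 1²) = (13 + 7) - (1 + 1) = 20 - 1*2 = 20 - 2 = 18)
√(p(8, 3)*(h(6, -4) - 1*2) + Q) = √(3*(5/7 - 1*2) + 18) = √(3*(5/7 - 2) + 18) = √(3*(-9/7) + 18) = √(-27/7 + 18) = √(99/7) = 3*√77/7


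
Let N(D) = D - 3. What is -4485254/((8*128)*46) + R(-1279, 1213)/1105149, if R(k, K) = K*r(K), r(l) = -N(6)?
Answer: -826174230717/8676156416 ≈ -95.224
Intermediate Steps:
N(D) = -3 + D
r(l) = -3 (r(l) = -(-3 + 6) = -1*3 = -3)
R(k, K) = -3*K (R(k, K) = K*(-3) = -3*K)
-4485254/((8*128)*46) + R(-1279, 1213)/1105149 = -4485254/((8*128)*46) - 3*1213/1105149 = -4485254/(1024*46) - 3639*1/1105149 = -4485254/47104 - 1213/368383 = -4485254*1/47104 - 1213/368383 = -2242627/23552 - 1213/368383 = -826174230717/8676156416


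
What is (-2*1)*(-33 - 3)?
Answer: 72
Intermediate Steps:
(-2*1)*(-33 - 3) = -2*(-36) = 72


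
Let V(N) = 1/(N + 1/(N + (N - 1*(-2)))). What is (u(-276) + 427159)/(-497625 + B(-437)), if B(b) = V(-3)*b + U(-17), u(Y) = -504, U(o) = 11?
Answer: -5546515/6467234 ≈ -0.85763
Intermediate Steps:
V(N) = 1/(N + 1/(2 + 2*N)) (V(N) = 1/(N + 1/(N + (N + 2))) = 1/(N + 1/(N + (2 + N))) = 1/(N + 1/(2 + 2*N)))
B(b) = 11 - 4*b/13 (B(b) = (2*(1 - 3)/(1 + 2*(-3) + 2*(-3)**2))*b + 11 = (2*(-2)/(1 - 6 + 2*9))*b + 11 = (2*(-2)/(1 - 6 + 18))*b + 11 = (2*(-2)/13)*b + 11 = (2*(1/13)*(-2))*b + 11 = -4*b/13 + 11 = 11 - 4*b/13)
(u(-276) + 427159)/(-497625 + B(-437)) = (-504 + 427159)/(-497625 + (11 - 4/13*(-437))) = 426655/(-497625 + (11 + 1748/13)) = 426655/(-497625 + 1891/13) = 426655/(-6467234/13) = 426655*(-13/6467234) = -5546515/6467234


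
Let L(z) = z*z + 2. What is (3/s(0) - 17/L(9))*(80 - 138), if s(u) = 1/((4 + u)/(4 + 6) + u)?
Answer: -23954/415 ≈ -57.720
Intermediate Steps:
L(z) = 2 + z² (L(z) = z² + 2 = 2 + z²)
s(u) = 1/(⅖ + 11*u/10) (s(u) = 1/((4 + u)/10 + u) = 1/((4 + u)*(⅒) + u) = 1/((⅖ + u/10) + u) = 1/(⅖ + 11*u/10))
(3/s(0) - 17/L(9))*(80 - 138) = (3/((10/(4 + 11*0))) - 17/(2 + 9²))*(80 - 138) = (3/((10/(4 + 0))) - 17/(2 + 81))*(-58) = (3/((10/4)) - 17/83)*(-58) = (3/((10*(¼))) - 17*1/83)*(-58) = (3/(5/2) - 17/83)*(-58) = (3*(⅖) - 17/83)*(-58) = (6/5 - 17/83)*(-58) = (413/415)*(-58) = -23954/415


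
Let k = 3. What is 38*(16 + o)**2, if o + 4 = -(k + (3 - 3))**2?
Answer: 342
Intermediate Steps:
o = -13 (o = -4 - (3 + (3 - 3))**2 = -4 - (3 + 0)**2 = -4 - 1*3**2 = -4 - 1*9 = -4 - 9 = -13)
38*(16 + o)**2 = 38*(16 - 13)**2 = 38*3**2 = 38*9 = 342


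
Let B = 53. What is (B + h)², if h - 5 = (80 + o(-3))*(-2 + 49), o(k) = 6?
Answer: 16810000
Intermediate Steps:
h = 4047 (h = 5 + (80 + 6)*(-2 + 49) = 5 + 86*47 = 5 + 4042 = 4047)
(B + h)² = (53 + 4047)² = 4100² = 16810000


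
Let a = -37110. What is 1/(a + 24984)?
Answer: -1/12126 ≈ -8.2467e-5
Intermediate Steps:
1/(a + 24984) = 1/(-37110 + 24984) = 1/(-12126) = -1/12126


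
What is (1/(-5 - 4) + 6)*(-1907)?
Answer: -101071/9 ≈ -11230.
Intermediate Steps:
(1/(-5 - 4) + 6)*(-1907) = (1/(-9) + 6)*(-1907) = (-⅑ + 6)*(-1907) = (53/9)*(-1907) = -101071/9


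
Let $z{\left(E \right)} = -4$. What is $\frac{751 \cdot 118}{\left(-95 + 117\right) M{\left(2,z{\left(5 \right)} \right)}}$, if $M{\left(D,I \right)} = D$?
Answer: $\frac{44309}{22} \approx 2014.0$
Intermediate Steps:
$\frac{751 \cdot 118}{\left(-95 + 117\right) M{\left(2,z{\left(5 \right)} \right)}} = \frac{751 \cdot 118}{\left(-95 + 117\right) 2} = \frac{88618}{22 \cdot 2} = \frac{88618}{44} = 88618 \cdot \frac{1}{44} = \frac{44309}{22}$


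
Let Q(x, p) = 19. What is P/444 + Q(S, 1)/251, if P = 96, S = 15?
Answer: 2711/9287 ≈ 0.29191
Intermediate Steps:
P/444 + Q(S, 1)/251 = 96/444 + 19/251 = 96*(1/444) + 19*(1/251) = 8/37 + 19/251 = 2711/9287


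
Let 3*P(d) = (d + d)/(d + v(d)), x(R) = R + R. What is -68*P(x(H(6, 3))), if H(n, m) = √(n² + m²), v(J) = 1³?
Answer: -8160/179 + 272*√5/179 ≈ -42.189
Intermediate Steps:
v(J) = 1
H(n, m) = √(m² + n²)
x(R) = 2*R
P(d) = 2*d/(3*(1 + d)) (P(d) = ((d + d)/(d + 1))/3 = ((2*d)/(1 + d))/3 = (2*d/(1 + d))/3 = 2*d/(3*(1 + d)))
-68*P(x(H(6, 3))) = -136*2*√(3² + 6²)/(3*(1 + 2*√(3² + 6²))) = -136*2*√(9 + 36)/(3*(1 + 2*√(9 + 36))) = -136*2*√45/(3*(1 + 2*√45)) = -136*2*(3*√5)/(3*(1 + 2*(3*√5))) = -136*6*√5/(3*(1 + 6*√5)) = -272*√5/(1 + 6*√5)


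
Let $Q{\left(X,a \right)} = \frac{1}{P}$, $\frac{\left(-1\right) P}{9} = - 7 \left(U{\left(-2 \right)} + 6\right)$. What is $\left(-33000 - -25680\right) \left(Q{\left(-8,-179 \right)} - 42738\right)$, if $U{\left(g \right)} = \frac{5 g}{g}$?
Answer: $\frac{72266536520}{231} \approx 3.1284 \cdot 10^{8}$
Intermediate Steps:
$U{\left(g \right)} = 5$
$P = 693$ ($P = - 9 \left(- 7 \left(5 + 6\right)\right) = - 9 \left(\left(-7\right) 11\right) = \left(-9\right) \left(-77\right) = 693$)
$Q{\left(X,a \right)} = \frac{1}{693}$
$\left(-33000 - -25680\right) \left(Q{\left(-8,-179 \right)} - 42738\right) = \left(-33000 - -25680\right) \left(\frac{1}{693} - 42738\right) = \left(-33000 + 25680\right) \left(- \frac{29617433}{693}\right) = \left(-7320\right) \left(- \frac{29617433}{693}\right) = \frac{72266536520}{231}$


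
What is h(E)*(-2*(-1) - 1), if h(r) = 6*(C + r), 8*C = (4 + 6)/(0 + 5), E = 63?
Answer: 759/2 ≈ 379.50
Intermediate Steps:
C = ¼ (C = ((4 + 6)/(0 + 5))/8 = (10/5)/8 = (10*(⅕))/8 = (⅛)*2 = ¼ ≈ 0.25000)
h(r) = 3/2 + 6*r (h(r) = 6*(¼ + r) = 3/2 + 6*r)
h(E)*(-2*(-1) - 1) = (3/2 + 6*63)*(-2*(-1) - 1) = (3/2 + 378)*(2 - 1) = (759/2)*1 = 759/2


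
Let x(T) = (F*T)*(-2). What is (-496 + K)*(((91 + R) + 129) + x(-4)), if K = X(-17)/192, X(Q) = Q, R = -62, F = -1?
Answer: -2381225/32 ≈ -74413.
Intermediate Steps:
x(T) = 2*T (x(T) = -T*(-2) = 2*T)
K = -17/192 ≈ -0.088542
(-496 + K)*(((91 + R) + 129) + x(-4)) = (-496 - 17/192)*(((91 - 62) + 129) + 2*(-4)) = -95249*((29 + 129) - 8)/192 = -95249*(158 - 8)/192 = -95249/192*150 = -2381225/32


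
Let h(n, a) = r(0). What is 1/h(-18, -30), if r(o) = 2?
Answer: 1/2 ≈ 0.50000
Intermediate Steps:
h(n, a) = 2
1/h(-18, -30) = 1/2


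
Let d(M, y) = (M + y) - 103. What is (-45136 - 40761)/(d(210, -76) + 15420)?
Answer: -85897/15451 ≈ -5.5593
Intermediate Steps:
d(M, y) = -103 + M + y
(-45136 - 40761)/(d(210, -76) + 15420) = (-45136 - 40761)/((-103 + 210 - 76) + 15420) = -85897/(31 + 15420) = -85897/15451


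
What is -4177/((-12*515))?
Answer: 4177/6180 ≈ 0.67589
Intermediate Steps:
-4177/((-12*515)) = -4177/(-6180) = -4177*(-1/6180) = 4177/6180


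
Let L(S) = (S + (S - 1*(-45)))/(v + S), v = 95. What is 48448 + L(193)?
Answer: 13953455/288 ≈ 48450.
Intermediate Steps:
L(S) = (45 + 2*S)/(95 + S) (L(S) = (S + (S - 1*(-45)))/(95 + S) = (S + (S + 45))/(95 + S) = (S + (45 + S))/(95 + S) = (45 + 2*S)/(95 + S))
48448 + L(193) = 48448 + (45 + 2*193)/(95 + 193) = 48448 + (45 + 386)/288 = 48448 + (1/288)*431 = 48448 + 431/288 = 13953455/288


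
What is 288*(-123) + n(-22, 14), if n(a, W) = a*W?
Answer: -35732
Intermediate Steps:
n(a, W) = W*a
288*(-123) + n(-22, 14) = 288*(-123) + 14*(-22) = -35424 - 308 = -35732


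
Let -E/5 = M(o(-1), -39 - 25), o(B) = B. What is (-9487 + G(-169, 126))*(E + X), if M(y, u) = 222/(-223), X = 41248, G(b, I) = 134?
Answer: -86042119142/223 ≈ -3.8584e+8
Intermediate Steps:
M(y, u) = -222/223 (M(y, u) = 222*(-1/223) = -222/223)
E = 1110/223 (E = -5*(-222/223) = 1110/223 ≈ 4.9776)
(-9487 + G(-169, 126))*(E + X) = (-9487 + 134)*(1110/223 + 41248) = -9353*9199414/223 = -86042119142/223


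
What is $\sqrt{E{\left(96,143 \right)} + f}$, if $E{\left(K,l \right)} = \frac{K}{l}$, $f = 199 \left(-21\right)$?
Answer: $\frac{3 i \sqrt{9493627}}{143} \approx 64.64 i$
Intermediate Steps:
$f = -4179$
$\sqrt{E{\left(96,143 \right)} + f} = \sqrt{\frac{96}{143} - 4179} = \sqrt{- \frac{597501}{143}} = \frac{3 i \sqrt{9493627}}{143}$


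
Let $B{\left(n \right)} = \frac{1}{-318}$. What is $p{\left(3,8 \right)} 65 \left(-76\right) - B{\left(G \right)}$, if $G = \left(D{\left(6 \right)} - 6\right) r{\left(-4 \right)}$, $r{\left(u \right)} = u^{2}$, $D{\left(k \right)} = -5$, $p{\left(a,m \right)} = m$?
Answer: $- \frac{12567359}{318} \approx -39520.0$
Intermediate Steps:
$G = -176$ ($G = \left(-5 - 6\right) \left(-4\right)^{2} = \left(-11\right) 16 = -176$)
$B{\left(n \right)} = - \frac{1}{318}$
$p{\left(3,8 \right)} 65 \left(-76\right) - B{\left(G \right)} = 8 \cdot 65 \left(-76\right) - - \frac{1}{318} = 520 \left(-76\right) + \frac{1}{318} = -39520 + \frac{1}{318} = - \frac{12567359}{318}$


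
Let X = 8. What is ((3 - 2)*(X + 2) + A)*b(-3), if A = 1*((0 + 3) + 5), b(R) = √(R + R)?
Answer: 18*I*√6 ≈ 44.091*I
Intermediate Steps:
b(R) = √2*√R (b(R) = √(2*R) = √2*√R)
A = 8 (A = 1*(3 + 5) = 1*8 = 8)
((3 - 2)*(X + 2) + A)*b(-3) = ((3 - 2)*(8 + 2) + 8)*(√2*√(-3)) = (1*10 + 8)*(√2*(I*√3)) = (10 + 8)*(I*√6) = 18*(I*√6) = 18*I*√6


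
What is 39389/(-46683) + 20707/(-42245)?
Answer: -375807598/281731905 ≈ -1.3339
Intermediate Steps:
39389/(-46683) + 20707/(-42245) = 39389*(-1/46683) + 20707*(-1/42245) = -5627/6669 - 20707/42245 = -375807598/281731905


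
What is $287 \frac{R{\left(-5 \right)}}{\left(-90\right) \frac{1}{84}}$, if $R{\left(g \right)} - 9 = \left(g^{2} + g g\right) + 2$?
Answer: $- \frac{245098}{15} \approx -16340.0$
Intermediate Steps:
$R{\left(g \right)} = 11 + 2 g^{2}$ ($R{\left(g \right)} = 9 + \left(\left(g^{2} + g g\right) + 2\right) = 9 + \left(\left(g^{2} + g^{2}\right) + 2\right) = 9 + \left(2 g^{2} + 2\right) = 9 + \left(2 + 2 g^{2}\right) = 11 + 2 g^{2}$)
$287 \frac{R{\left(-5 \right)}}{\left(-90\right) \frac{1}{84}} = 287 \frac{11 + 2 \left(-5\right)^{2}}{\left(-90\right) \frac{1}{84}} = 287 \frac{11 + 2 \cdot 25}{\left(-90\right) \frac{1}{84}} = 287 \frac{11 + 50}{- \frac{15}{14}} = 287 \cdot 61 \left(- \frac{14}{15}\right) = 287 \left(- \frac{854}{15}\right) = - \frac{245098}{15}$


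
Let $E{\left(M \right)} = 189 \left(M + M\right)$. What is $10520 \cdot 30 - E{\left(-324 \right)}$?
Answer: $438072$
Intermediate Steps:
$E{\left(M \right)} = 378 M$ ($E{\left(M \right)} = 189 \cdot 2 M = 378 M$)
$10520 \cdot 30 - E{\left(-324 \right)} = 10520 \cdot 30 - 378 \left(-324\right) = 315600 - -122472 = 315600 + 122472 = 438072$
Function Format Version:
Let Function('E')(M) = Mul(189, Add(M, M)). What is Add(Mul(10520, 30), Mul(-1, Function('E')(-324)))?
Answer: 438072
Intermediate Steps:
Function('E')(M) = Mul(378, M) (Function('E')(M) = Mul(189, Mul(2, M)) = Mul(378, M))
Add(Mul(10520, 30), Mul(-1, Function('E')(-324))) = Add(Mul(10520, 30), Mul(-1, Mul(378, -324))) = Add(315600, Mul(-1, -122472)) = Add(315600, 122472) = 438072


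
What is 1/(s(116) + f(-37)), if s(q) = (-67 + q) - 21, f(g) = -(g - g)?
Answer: 1/28 ≈ 0.035714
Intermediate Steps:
f(g) = 0 (f(g) = -1*0 = 0)
s(q) = -88 + q
1/(s(116) + f(-37)) = 1/((-88 + 116) + 0) = 1/(28 + 0) = 1/28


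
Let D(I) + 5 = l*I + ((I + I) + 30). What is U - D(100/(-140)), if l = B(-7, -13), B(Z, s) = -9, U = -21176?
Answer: -21206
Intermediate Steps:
l = -9
D(I) = 25 - 7*I (D(I) = -5 + (-9*I + ((I + I) + 30)) = -5 + (-9*I + (2*I + 30)) = -5 + (-9*I + (30 + 2*I)) = -5 + (30 - 7*I) = 25 - 7*I)
U - D(100/(-140)) = -21176 - (25 - 700/(-140)) = -21176 - (25 - 700*(-1)/140) = -21176 - (25 - 7*(-5/7)) = -21176 - (25 + 5) = -21176 - 1*30 = -21176 - 30 = -21206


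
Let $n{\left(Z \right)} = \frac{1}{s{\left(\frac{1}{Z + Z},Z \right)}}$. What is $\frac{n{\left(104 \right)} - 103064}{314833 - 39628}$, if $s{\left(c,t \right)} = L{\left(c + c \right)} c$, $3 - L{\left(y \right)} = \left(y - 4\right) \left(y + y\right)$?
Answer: $- \frac{571252344}{1526378665} \approx -0.37425$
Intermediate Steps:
$L{\left(y \right)} = 3 - 2 y \left(-4 + y\right)$ ($L{\left(y \right)} = 3 - \left(y - 4\right) \left(y + y\right) = 3 - \left(-4 + y\right) 2 y = 3 - 2 y \left(-4 + y\right)$)
$s{\left(c,t \right)} = c \left(3 - 8 c^{2} + 16 c\right)$ ($s{\left(c,t \right)} = \left(3 - 2 \left(c + c\right)^{2} + 8 \left(c + c\right)\right) c = \left(3 - 2 \left(2 c\right)^{2} + 8 \cdot 2 c\right) c = \left(3 - 2 \cdot 4 c^{2} + 16 c\right) c = \left(3 - 8 c^{2} + 16 c\right) c = c \left(3 - 8 c^{2} + 16 c\right)$)
$n{\left(Z \right)} = \frac{2 Z}{3 - \frac{2}{Z^{2}} + \frac{8}{Z}}$ ($n{\left(Z \right)} = \frac{1}{\frac{1}{Z + Z} \left(3 - 8 \left(\frac{1}{Z + Z}\right)^{2} + \frac{16}{Z + Z}\right)} = \frac{1}{\frac{1}{2 Z} \left(3 - 8 \left(\frac{1}{2 Z}\right)^{2} + \frac{16}{2 Z}\right)} = \frac{1}{\frac{1}{2 Z} \left(3 - 8 \left(\frac{1}{2 Z}\right)^{2} + 16 \frac{1}{2 Z}\right)} = \frac{1}{\frac{1}{2 Z} \left(3 - 8 \frac{1}{4 Z^{2}} + \frac{8}{Z}\right)} = \frac{1}{\frac{1}{2 Z} \left(3 - \frac{2}{Z^{2}} + \frac{8}{Z}\right)} = \frac{1}{\frac{1}{2} \frac{1}{Z} \left(3 - \frac{2}{Z^{2}} + \frac{8}{Z}\right)} = \frac{2 Z}{3 - \frac{2}{Z^{2}} + \frac{8}{Z}}$)
$\frac{n{\left(104 \right)} - 103064}{314833 - 39628} = \frac{\frac{2 \cdot 104^{3}}{-2 + 3 \cdot 104^{2} + 8 \cdot 104} - 103064}{314833 - 39628} = \frac{2 \cdot 1124864 \frac{1}{-2 + 3 \cdot 10816 + 832} - 103064}{275205} = \left(2 \cdot 1124864 \frac{1}{-2 + 32448 + 832} - 103064\right) \frac{1}{275205} = \left(2 \cdot 1124864 \cdot \frac{1}{33278} - 103064\right) \frac{1}{275205} = \left(\frac{1124864}{16639} - 103064\right) \frac{1}{275205} = \left(- \frac{1713757032}{16639}\right) \frac{1}{275205} = - \frac{571252344}{1526378665}$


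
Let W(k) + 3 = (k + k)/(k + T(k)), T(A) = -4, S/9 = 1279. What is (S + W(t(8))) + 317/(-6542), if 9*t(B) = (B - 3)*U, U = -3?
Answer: 1279910743/111214 ≈ 11509.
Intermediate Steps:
S = 11511 (S = 9*1279 = 11511)
t(B) = 1 - B/3 (t(B) = ((B - 3)*(-3))/9 = ((-3 + B)*(-3))/9 = (9 - 3*B)/9 = 1 - B/3)
W(k) = -3 + 2*k/(-4 + k) (W(k) = -3 + (k + k)/(k - 4) = -3 + (2*k)/(-4 + k) = -3 + 2*k/(-4 + k))
(S + W(t(8))) + 317/(-6542) = (11511 + (12 - (1 - ⅓*8))/(-4 + (1 - ⅓*8))) + 317/(-6542) = (11511 + (12 - (1 - 8/3))/(-4 + (1 - 8/3))) + 317*(-1/6542) = (11511 + (12 - 1*(-5/3))/(-4 - 5/3)) - 317/6542 = (11511 + (12 + 5/3)/(-17/3)) - 317/6542 = (11511 - 3/17*41/3) - 317/6542 = (11511 - 41/17) - 317/6542 = 195646/17 - 317/6542 = 1279910743/111214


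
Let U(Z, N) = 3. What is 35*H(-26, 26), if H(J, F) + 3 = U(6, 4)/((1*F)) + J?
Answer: -26285/26 ≈ -1011.0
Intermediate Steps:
H(J, F) = -3 + J + 3/F (H(J, F) = -3 + (3/((1*F)) + J) = -3 + (3/F + J) = -3 + (J + 3/F) = -3 + J + 3/F)
35*H(-26, 26) = 35*(-3 - 26 + 3/26) = 35*(-751/26) = -26285/26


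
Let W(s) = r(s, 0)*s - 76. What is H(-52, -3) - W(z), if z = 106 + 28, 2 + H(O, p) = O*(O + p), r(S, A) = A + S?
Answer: -15022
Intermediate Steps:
H(O, p) = -2 + O*(O + p)
z = 134
W(s) = -76 + s² (W(s) = (0 + s)*s - 76 = s*s - 76 = s² - 76 = -76 + s²)
H(-52, -3) - W(z) = (-2 + (-52)² - 52*(-3)) - (-76 + 134²) = (-2 + 2704 + 156) - (-76 + 17956) = 2858 - 1*17880 = 2858 - 17880 = -15022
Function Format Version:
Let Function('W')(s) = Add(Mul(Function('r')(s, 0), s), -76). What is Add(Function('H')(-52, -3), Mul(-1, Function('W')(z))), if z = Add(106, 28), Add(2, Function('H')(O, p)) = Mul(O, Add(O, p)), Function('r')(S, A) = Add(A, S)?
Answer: -15022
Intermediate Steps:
Function('H')(O, p) = Add(-2, Mul(O, Add(O, p)))
z = 134
Function('W')(s) = Add(-76, Pow(s, 2)) (Function('W')(s) = Add(Mul(Add(0, s), s), -76) = Add(Mul(s, s), -76) = Add(Pow(s, 2), -76) = Add(-76, Pow(s, 2)))
Add(Function('H')(-52, -3), Mul(-1, Function('W')(z))) = Add(Add(-2, Pow(-52, 2), Mul(-52, -3)), Mul(-1, Add(-76, Pow(134, 2)))) = Add(Add(-2, 2704, 156), Mul(-1, Add(-76, 17956))) = Add(2858, Mul(-1, 17880)) = Add(2858, -17880) = -15022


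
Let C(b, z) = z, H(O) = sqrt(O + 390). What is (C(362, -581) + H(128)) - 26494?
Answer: -27075 + sqrt(518) ≈ -27052.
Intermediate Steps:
H(O) = sqrt(390 + O)
(C(362, -581) + H(128)) - 26494 = (-581 + sqrt(390 + 128)) - 26494 = (-581 + sqrt(518)) - 26494 = -27075 + sqrt(518)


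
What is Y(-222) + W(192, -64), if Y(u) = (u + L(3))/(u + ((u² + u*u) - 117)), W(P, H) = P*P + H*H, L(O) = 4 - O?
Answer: 4023459619/98229 ≈ 40960.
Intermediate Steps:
W(P, H) = H² + P² (W(P, H) = P² + H² = H² + P²)
Y(u) = (1 + u)/(-117 + u + 2*u²) (Y(u) = (u + (4 - 1*3))/(u + ((u² + u*u) - 117)) = (u + (4 - 3))/(u + ((u² + u²) - 117)) = (u + 1)/(u + (2*u² - 117)) = (1 + u)/(u + (-117 + 2*u²)) = (1 + u)/(-117 + u + 2*u²))
Y(-222) + W(192, -64) = (1 - 222)/(-117 - 222 + 2*(-222)²) + ((-64)² + 192²) = -221/(-117 - 222 + 2*49284) + (4096 + 36864) = -221/(-117 - 222 + 98568) + 40960 = -221/98229 + 40960 = 4023459619/98229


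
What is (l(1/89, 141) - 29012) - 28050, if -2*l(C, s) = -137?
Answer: -113987/2 ≈ -56994.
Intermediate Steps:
l(C, s) = 137/2 (l(C, s) = -½*(-137) = 137/2)
(l(1/89, 141) - 29012) - 28050 = (137/2 - 29012) - 28050 = -57887/2 - 28050 = -113987/2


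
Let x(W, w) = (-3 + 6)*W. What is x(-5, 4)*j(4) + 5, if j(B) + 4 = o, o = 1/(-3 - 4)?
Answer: 470/7 ≈ 67.143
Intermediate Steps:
o = -⅐ (o = 1/(-7) = -⅐ ≈ -0.14286)
j(B) = -29/7 (j(B) = -4 - ⅐ = -29/7)
x(W, w) = 3*W
x(-5, 4)*j(4) + 5 = (3*(-5))*(-29/7) + 5 = -15*(-29/7) + 5 = 435/7 + 5 = 470/7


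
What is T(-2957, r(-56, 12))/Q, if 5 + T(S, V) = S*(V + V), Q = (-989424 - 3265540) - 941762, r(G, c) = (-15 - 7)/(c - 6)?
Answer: -65039/15590178 ≈ -0.0041718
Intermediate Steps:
r(G, c) = -22/(-6 + c)
Q = -5196726 (Q = -4254964 - 941762 = -5196726)
T(S, V) = -5 + 2*S*V (T(S, V) = -5 + S*(V + V) = -5 + S*(2*V) = -5 + 2*S*V)
T(-2957, r(-56, 12))/Q = (-5 + 2*(-2957)*(-22/(-6 + 12)))/(-5196726) = (-5 + 2*(-2957)*(-22/6))*(-1/5196726) = (-5 + 2*(-2957)*(-22*⅙))*(-1/5196726) = (-5 + 2*(-2957)*(-11/3))*(-1/5196726) = (-5 + 65054/3)*(-1/5196726) = (65039/3)*(-1/5196726) = -65039/15590178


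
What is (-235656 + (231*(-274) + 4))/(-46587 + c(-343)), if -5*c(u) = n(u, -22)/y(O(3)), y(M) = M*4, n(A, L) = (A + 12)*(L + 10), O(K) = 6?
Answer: 2989460/466201 ≈ 6.4124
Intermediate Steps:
n(A, L) = (10 + L)*(12 + A) (n(A, L) = (12 + A)*(10 + L) = (10 + L)*(12 + A))
y(M) = 4*M
c(u) = 6/5 + u/10 (c(u) = -(120 + 10*u + 12*(-22) + u*(-22))/(5*(4*6)) = -(120 + 10*u - 264 - 22*u)/(5*24) = -(-144 - 12*u)/(5*24) = -(-6 - u/2)/5 = 6/5 + u/10)
(-235656 + (231*(-274) + 4))/(-46587 + c(-343)) = (-235656 + (231*(-274) + 4))/(-46587 + (6/5 + (⅒)*(-343))) = (-235656 + (-63294 + 4))/(-46587 + (6/5 - 343/10)) = (-235656 - 63290)/(-46587 - 331/10) = -298946/(-466201/10) = -298946*(-10/466201) = 2989460/466201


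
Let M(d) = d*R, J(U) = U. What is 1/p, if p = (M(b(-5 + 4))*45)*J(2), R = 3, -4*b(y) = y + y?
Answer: 1/135 ≈ 0.0074074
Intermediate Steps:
b(y) = -y/2 (b(y) = -(y + y)/4 = -y/2)
M(d) = 3*d (M(d) = d*3 = 3*d)
p = 135 (p = ((3*(-(-5 + 4)/2))*45)*2 = ((3*(-½*(-1)))*45)*2 = ((3*(½))*45)*2 = ((3/2)*45)*2 = (135/2)*2 = 135)
1/p = 1/135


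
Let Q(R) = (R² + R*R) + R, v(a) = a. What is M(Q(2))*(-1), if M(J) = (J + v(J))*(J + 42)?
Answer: -1040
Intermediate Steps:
Q(R) = R + 2*R² (Q(R) = (R² + R²) + R = 2*R² + R = R + 2*R²)
M(J) = 2*J*(42 + J) (M(J) = (J + J)*(J + 42) = (2*J)*(42 + J) = 2*J*(42 + J))
M(Q(2))*(-1) = (2*(2*(1 + 2*2))*(42 + 2*(1 + 2*2)))*(-1) = (2*(2*(1 + 4))*(42 + 2*(1 + 4)))*(-1) = (2*(2*5)*(42 + 2*5))*(-1) = (2*10*(42 + 10))*(-1) = (2*10*52)*(-1) = 1040*(-1) = -1040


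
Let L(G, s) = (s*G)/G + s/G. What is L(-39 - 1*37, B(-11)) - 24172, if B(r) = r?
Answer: -1837897/76 ≈ -24183.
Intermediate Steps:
L(G, s) = s + s/G (L(G, s) = (G*s)/G + s/G = s + s/G)
L(-39 - 1*37, B(-11)) - 24172 = (-11 - 11/(-39 - 1*37)) - 24172 = (-11 - 11/(-39 - 37)) - 24172 = (-11 - 11/(-76)) - 24172 = (-11 - 11*(-1/76)) - 24172 = (-11 + 11/76) - 24172 = -825/76 - 24172 = -1837897/76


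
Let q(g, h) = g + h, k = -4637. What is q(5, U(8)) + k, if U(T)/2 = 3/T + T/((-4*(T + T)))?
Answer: -9263/2 ≈ -4631.5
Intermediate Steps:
U(T) = -¼ + 6/T (U(T) = 2*(3/T + T/((-4*(T + T)))) = 2*(3/T + T/((-8*T))) = 2*(3/T + T*(-1/(8*T))) = 2*(3/T - ⅛) = 2*(-⅛ + 3/T) = -¼ + 6/T)
q(5, U(8)) + k = (5 + (¼)*(24 - 1*8)/8) - 4637 = (5 + (¼)*(⅛)*(24 - 8)) - 4637 = (5 + (¼)*(⅛)*16) - 4637 = (5 + ½) - 4637 = 11/2 - 4637 = -9263/2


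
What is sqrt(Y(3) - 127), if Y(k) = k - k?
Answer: I*sqrt(127) ≈ 11.269*I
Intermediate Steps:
Y(k) = 0
sqrt(Y(3) - 127) = sqrt(0 - 127) = sqrt(-127) = I*sqrt(127)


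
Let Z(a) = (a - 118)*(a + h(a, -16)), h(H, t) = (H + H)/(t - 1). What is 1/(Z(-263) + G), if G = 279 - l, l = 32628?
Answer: 17/953112 ≈ 1.7836e-5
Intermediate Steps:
h(H, t) = 2*H/(-1 + t) (h(H, t) = (2*H)/(-1 + t) = 2*H/(-1 + t))
G = -32349 (G = 279 - 1*32628 = 279 - 32628 = -32349)
Z(a) = 15*a*(-118 + a)/17 (Z(a) = (a - 118)*(a + 2*a/(-1 - 16)) = (-118 + a)*(a + 2*a/(-17)) = (-118 + a)*(a + 2*a*(-1/17)) = (-118 + a)*(a - 2*a/17) = (-118 + a)*(15*a/17) = 15*a*(-118 + a)/17)
1/(Z(-263) + G) = 1/((15/17)*(-263)*(-118 - 263) - 32349) = 1/((15/17)*(-263)*(-381) - 32349) = 1/(1503045/17 - 32349) = 1/(953112/17) = 17/953112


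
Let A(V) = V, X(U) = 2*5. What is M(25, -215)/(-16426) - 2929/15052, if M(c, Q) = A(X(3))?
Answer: -24131137/123622076 ≈ -0.19520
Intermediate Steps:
X(U) = 10
M(c, Q) = 10
M(25, -215)/(-16426) - 2929/15052 = 10/(-16426) - 2929/15052 = 10*(-1/16426) - 2929*1/15052 = -5/8213 - 2929/15052 = -24131137/123622076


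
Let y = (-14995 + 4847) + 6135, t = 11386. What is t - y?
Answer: 15399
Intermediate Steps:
y = -4013 (y = -10148 + 6135 = -4013)
t - y = 11386 - 1*(-4013) = 11386 + 4013 = 15399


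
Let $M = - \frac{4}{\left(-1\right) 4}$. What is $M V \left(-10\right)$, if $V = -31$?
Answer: $310$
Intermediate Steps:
$M = 1$ ($M = - \frac{4}{-4} = \left(-4\right) \left(- \frac{1}{4}\right) = 1$)
$M V \left(-10\right) = 1 \left(-31\right) \left(-10\right) = \left(-31\right) \left(-10\right) = 310$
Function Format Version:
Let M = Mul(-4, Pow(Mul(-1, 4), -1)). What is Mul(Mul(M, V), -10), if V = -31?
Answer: 310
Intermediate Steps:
M = 1 (M = Mul(-4, Pow(-4, -1)) = Mul(-4, Rational(-1, 4)) = 1)
Mul(Mul(M, V), -10) = Mul(Mul(1, -31), -10) = Mul(-31, -10) = 310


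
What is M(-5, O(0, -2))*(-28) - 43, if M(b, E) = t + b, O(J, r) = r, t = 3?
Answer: 13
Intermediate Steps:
M(b, E) = 3 + b
M(-5, O(0, -2))*(-28) - 43 = (3 - 5)*(-28) - 43 = -2*(-28) - 43 = 56 - 43 = 13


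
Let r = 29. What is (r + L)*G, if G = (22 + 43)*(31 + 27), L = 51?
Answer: 301600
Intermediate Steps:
G = 3770 (G = 65*58 = 3770)
(r + L)*G = (29 + 51)*3770 = 80*3770 = 301600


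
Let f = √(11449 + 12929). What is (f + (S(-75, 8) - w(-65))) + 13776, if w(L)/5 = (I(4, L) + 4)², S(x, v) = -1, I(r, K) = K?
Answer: -4830 + √24378 ≈ -4673.9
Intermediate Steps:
f = √24378 ≈ 156.13
w(L) = 5*(4 + L)² (w(L) = 5*(L + 4)² = 5*(4 + L)²)
(f + (S(-75, 8) - w(-65))) + 13776 = (√24378 + (-1 - 5*(4 - 65)²)) + 13776 = (√24378 + (-1 - 5*(-61)²)) + 13776 = (√24378 + (-1 - 5*3721)) + 13776 = (√24378 + (-1 - 1*18605)) + 13776 = (√24378 + (-1 - 18605)) + 13776 = (√24378 - 18606) + 13776 = (-18606 + √24378) + 13776 = -4830 + √24378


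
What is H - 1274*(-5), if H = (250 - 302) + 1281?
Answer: 7599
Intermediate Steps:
H = 1229 (H = -52 + 1281 = 1229)
H - 1274*(-5) = 1229 - 1274*(-5) = 1229 - 1*(-6370) = 1229 + 6370 = 7599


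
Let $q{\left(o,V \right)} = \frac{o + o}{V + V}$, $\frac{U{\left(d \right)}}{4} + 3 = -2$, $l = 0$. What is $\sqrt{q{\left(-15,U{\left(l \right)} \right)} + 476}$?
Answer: $\frac{\sqrt{1907}}{2} \approx 21.835$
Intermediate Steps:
$U{\left(d \right)} = -20$ ($U{\left(d \right)} = -12 + 4 \left(-2\right) = -12 - 8 = -20$)
$q{\left(o,V \right)} = \frac{o}{V}$ ($q{\left(o,V \right)} = \frac{2 o}{2 V} = 2 o \frac{1}{2 V} = \frac{o}{V}$)
$\sqrt{q{\left(-15,U{\left(l \right)} \right)} + 476} = \sqrt{- \frac{15}{-20} + 476} = \sqrt{\left(-15\right) \left(- \frac{1}{20}\right) + 476} = \sqrt{\frac{3}{4} + 476} = \sqrt{\frac{1907}{4}} = \frac{\sqrt{1907}}{2}$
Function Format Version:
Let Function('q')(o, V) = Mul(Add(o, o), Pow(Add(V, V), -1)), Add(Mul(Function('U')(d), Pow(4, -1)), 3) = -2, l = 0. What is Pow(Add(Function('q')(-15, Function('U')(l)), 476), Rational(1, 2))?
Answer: Mul(Rational(1, 2), Pow(1907, Rational(1, 2))) ≈ 21.835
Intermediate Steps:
Function('U')(d) = -20 (Function('U')(d) = Add(-12, Mul(4, -2)) = Add(-12, -8) = -20)
Function('q')(o, V) = Mul(o, Pow(V, -1)) (Function('q')(o, V) = Mul(Mul(2, o), Pow(Mul(2, V), -1)) = Mul(Mul(2, o), Mul(Rational(1, 2), Pow(V, -1))) = Mul(o, Pow(V, -1)))
Pow(Add(Function('q')(-15, Function('U')(l)), 476), Rational(1, 2)) = Pow(Add(Mul(-15, Pow(-20, -1)), 476), Rational(1, 2)) = Pow(Add(Mul(-15, Rational(-1, 20)), 476), Rational(1, 2)) = Pow(Add(Rational(3, 4), 476), Rational(1, 2)) = Pow(Rational(1907, 4), Rational(1, 2)) = Mul(Rational(1, 2), Pow(1907, Rational(1, 2)))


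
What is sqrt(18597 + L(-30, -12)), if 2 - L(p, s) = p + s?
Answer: sqrt(18641) ≈ 136.53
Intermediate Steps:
L(p, s) = 2 - p - s (L(p, s) = 2 - (p + s) = 2 + (-p - s) = 2 - p - s)
sqrt(18597 + L(-30, -12)) = sqrt(18597 + (2 - 1*(-30) - 1*(-12))) = sqrt(18597 + (2 + 30 + 12)) = sqrt(18597 + 44) = sqrt(18641)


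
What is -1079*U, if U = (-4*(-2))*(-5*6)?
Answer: 258960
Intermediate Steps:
U = -240 (U = 8*(-30) = -240)
-1079*U = -1079*(-240) = 258960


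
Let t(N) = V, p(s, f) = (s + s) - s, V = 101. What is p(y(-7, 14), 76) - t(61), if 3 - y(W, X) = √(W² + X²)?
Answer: -98 - 7*√5 ≈ -113.65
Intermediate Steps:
y(W, X) = 3 - √(W² + X²)
p(s, f) = s (p(s, f) = 2*s - s = s)
t(N) = 101
p(y(-7, 14), 76) - t(61) = (3 - √((-7)² + 14²)) - 1*101 = (3 - √(49 + 196)) - 101 = (3 - √245) - 101 = (3 - 7*√5) - 101 = -98 - 7*√5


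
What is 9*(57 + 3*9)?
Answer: 756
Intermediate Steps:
9*(57 + 3*9) = 9*(57 + 27) = 9*84 = 756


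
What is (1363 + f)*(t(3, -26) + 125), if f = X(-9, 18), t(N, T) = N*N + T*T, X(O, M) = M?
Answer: 1118610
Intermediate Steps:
t(N, T) = N² + T²
f = 18
(1363 + f)*(t(3, -26) + 125) = (1363 + 18)*((3² + (-26)²) + 125) = 1381*((9 + 676) + 125) = 1381*(685 + 125) = 1381*810 = 1118610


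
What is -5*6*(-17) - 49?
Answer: 461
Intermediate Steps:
-5*6*(-17) - 49 = -30*(-17) - 49 = 510 - 49 = 461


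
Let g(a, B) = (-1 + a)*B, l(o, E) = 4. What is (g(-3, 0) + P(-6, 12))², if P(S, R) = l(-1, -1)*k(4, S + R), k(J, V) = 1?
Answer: 16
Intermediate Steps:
g(a, B) = B*(-1 + a)
P(S, R) = 4 (P(S, R) = 4*1 = 4)
(g(-3, 0) + P(-6, 12))² = (0*(-1 - 3) + 4)² = (0*(-4) + 4)² = (0 + 4)² = 4² = 16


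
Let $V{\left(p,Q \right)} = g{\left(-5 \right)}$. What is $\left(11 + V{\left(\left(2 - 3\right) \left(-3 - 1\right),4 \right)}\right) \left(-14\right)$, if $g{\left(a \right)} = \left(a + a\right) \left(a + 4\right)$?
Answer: $-294$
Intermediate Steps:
$g{\left(a \right)} = 2 a \left(4 + a\right)$
$V{\left(p,Q \right)} = 10$ ($V{\left(p,Q \right)} = 2 \left(-5\right) \left(4 - 5\right) = 2 \left(-5\right) \left(-1\right) = 10$)
$\left(11 + V{\left(\left(2 - 3\right) \left(-3 - 1\right),4 \right)}\right) \left(-14\right) = \left(11 + 10\right) \left(-14\right) = 21 \left(-14\right) = -294$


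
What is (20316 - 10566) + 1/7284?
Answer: 71019001/7284 ≈ 9750.0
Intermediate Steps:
(20316 - 10566) + 1/7284 = 9750 + 1/7284 = 71019001/7284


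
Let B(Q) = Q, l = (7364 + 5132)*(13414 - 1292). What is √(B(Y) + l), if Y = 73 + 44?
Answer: √151476629 ≈ 12308.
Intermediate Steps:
l = 151476512 (l = 12496*12122 = 151476512)
Y = 117
√(B(Y) + l) = √(117 + 151476512) = √151476629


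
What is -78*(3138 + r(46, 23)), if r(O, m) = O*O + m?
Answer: -411606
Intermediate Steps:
r(O, m) = m + O² (r(O, m) = O² + m = m + O²)
-78*(3138 + r(46, 23)) = -78*(3138 + (23 + 46²)) = -78*(3138 + (23 + 2116)) = -78*(3138 + 2139) = -78*5277 = -411606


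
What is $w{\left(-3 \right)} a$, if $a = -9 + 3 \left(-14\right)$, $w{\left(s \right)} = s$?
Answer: $153$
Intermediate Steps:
$a = -51$ ($a = -9 - 42 = -51$)
$w{\left(-3 \right)} a = \left(-3\right) \left(-51\right) = 153$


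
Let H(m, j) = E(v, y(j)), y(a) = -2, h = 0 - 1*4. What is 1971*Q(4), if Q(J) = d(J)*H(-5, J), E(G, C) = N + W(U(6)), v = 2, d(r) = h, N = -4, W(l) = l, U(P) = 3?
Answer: 7884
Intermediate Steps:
h = -4 (h = 0 - 4 = -4)
d(r) = -4
E(G, C) = -1 (E(G, C) = -4 + 3 = -1)
H(m, j) = -1
Q(J) = 4 (Q(J) = -4*(-1) = 4)
1971*Q(4) = 1971*4 = 7884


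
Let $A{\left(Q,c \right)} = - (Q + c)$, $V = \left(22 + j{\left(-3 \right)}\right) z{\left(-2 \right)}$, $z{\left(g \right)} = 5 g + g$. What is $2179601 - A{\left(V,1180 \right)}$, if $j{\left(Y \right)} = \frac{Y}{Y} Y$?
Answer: $2180553$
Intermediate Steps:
$j{\left(Y \right)} = Y$ ($j{\left(Y \right)} = 1 Y = Y$)
$z{\left(g \right)} = 6 g$
$V = -228$ ($V = \left(22 - 3\right) 6 \left(-2\right) = 19 \left(-12\right) = -228$)
$A{\left(Q,c \right)} = - Q - c$
$2179601 - A{\left(V,1180 \right)} = 2179601 - \left(\left(-1\right) \left(-228\right) - 1180\right) = 2179601 - \left(228 - 1180\right) = 2179601 - -952 = 2179601 + 952 = 2180553$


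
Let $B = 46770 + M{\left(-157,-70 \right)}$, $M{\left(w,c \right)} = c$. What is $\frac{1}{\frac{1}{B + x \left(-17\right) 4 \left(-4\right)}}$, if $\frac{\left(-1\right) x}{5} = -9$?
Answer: $58940$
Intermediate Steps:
$x = 45$ ($x = \left(-5\right) \left(-9\right) = 45$)
$B = 46700$ ($B = 46770 - 70 = 46700$)
$\frac{1}{\frac{1}{B + x \left(-17\right) 4 \left(-4\right)}} = \frac{1}{\frac{1}{46700 + 45 \left(-17\right) 4 \left(-4\right)}} = \frac{1}{\frac{1}{46700 + 45 \left(\left(-68\right) \left(-4\right)\right)}} = \frac{1}{\frac{1}{46700 + 45 \cdot 272}} = \frac{1}{\frac{1}{46700 + 12240}} = \frac{1}{\frac{1}{58940}} = 58940$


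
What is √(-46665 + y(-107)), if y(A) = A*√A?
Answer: √(-46665 - 107*I*√107) ≈ 2.562 - 216.04*I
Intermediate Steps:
y(A) = A^(3/2)
√(-46665 + y(-107)) = √(-46665 + (-107)^(3/2)) = √(-46665 - 107*I*√107)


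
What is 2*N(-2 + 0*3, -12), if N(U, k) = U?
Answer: -4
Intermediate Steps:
2*N(-2 + 0*3, -12) = 2*(-2 + 0*3) = 2*(-2 + 0) = 2*(-2) = -4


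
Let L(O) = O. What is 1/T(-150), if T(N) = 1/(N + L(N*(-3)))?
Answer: 300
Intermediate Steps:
T(N) = -1/(2*N) (T(N) = 1/(N + N*(-3)) = 1/(N - 3*N) = 1/(-2*N) = -1/(2*N))
1/T(-150) = 1/(-½/(-150)) = 1/(-½*(-1/150)) = 1/(1/300) = 300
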